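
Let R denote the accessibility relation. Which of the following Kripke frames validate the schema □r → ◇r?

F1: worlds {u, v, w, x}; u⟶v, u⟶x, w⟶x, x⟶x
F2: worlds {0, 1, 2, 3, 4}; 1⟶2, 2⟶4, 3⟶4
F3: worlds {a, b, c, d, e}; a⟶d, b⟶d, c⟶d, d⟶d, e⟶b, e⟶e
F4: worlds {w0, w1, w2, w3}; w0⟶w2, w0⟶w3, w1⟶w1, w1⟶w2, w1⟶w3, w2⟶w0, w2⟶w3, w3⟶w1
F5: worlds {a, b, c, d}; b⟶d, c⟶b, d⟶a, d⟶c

This is the axiom for seriality; its first-order frame correspondent is ∀x ∃y Rxy.
F1: fails — world v has no successor.
F2: fails — world 0 has no successor.
F3: ✓.
F4: ✓.
F5: fails — world a has no successor.
Valid on: F3, F4.

F3, F4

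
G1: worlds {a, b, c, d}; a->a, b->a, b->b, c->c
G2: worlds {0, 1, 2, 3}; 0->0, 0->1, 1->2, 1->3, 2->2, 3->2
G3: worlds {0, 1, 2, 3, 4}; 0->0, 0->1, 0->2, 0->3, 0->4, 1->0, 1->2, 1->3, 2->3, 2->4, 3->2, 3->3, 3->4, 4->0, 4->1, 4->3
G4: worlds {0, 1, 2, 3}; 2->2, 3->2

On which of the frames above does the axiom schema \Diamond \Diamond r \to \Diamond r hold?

This is the axiom for a generalized confluence (Geach) condition; its first-order frame correspondent is \forall x \forall y (x R^2 y \to \exists w (y = w \wedge xRw)).
G1: condition met.
G2: fails — 0R²2 but no w with 2=w and 0Rw.
G3: fails — 1R²1 but no w with 1=w and 1Rw.
G4: condition met.

G1, G4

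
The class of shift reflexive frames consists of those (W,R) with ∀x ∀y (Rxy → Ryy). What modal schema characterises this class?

This is shift-reflexivity; the standard corresponding axiom is T□: □(□s → s).

□(□s → s)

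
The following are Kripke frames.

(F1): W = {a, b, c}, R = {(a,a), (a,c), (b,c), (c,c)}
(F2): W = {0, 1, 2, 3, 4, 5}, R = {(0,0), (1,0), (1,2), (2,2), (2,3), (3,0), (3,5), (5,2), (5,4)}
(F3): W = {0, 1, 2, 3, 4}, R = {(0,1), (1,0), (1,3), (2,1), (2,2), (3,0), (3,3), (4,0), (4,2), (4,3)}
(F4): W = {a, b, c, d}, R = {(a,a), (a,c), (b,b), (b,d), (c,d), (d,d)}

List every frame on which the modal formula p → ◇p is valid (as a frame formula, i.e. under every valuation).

This is the axiom for a generalized confluence (Geach) condition; its first-order frame correspondent is ∀x ∃w (x = w ∧ xRw).
(F1): fails — at b but no w with b=w and bRw.
(F2): fails — at 1 but no w with 1=w and 1Rw.
(F3): fails — at 0 but no w with 0=w and 0Rw.
(F4): fails — at c but no w with c=w and cRw.
Valid on no frame.

none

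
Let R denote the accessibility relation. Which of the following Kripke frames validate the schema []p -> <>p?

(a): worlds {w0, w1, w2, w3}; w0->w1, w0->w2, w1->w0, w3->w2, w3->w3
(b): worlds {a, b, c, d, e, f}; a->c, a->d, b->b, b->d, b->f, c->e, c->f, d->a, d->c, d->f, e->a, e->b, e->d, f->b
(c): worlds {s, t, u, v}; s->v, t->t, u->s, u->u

Frame correspondent (Sahlqvist): forall x exists y Rxy — i.e. seriality.
(a): fails — world w2 has no successor.
(b): condition met.
(c): fails — world v has no successor.

(b)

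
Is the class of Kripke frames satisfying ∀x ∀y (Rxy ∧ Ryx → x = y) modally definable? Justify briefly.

Any modally definable frame class is closed under surjective bounded morphisms.
The 8-cycle (worlds 0,1,2,3,4,5,6,7 with 0→1→2→3→4→5→6→7→0) is antisymmetric. Sending even-indexed worlds to a and odd-indexed worlds to b is a surjective bounded morphism onto the two-world frame with a↔b, which is not antisymmetric.
Hence antisymmetry is not modally definable.

Not definable by any modal formula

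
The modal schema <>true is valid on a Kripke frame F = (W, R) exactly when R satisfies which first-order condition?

◇⊤ holds at w iff w has a successor, so frame-validity of ◇⊤ is exactly seriality. Equivalently via □r → ◇r:
Suppose □r→◇r is valid. At any x set V(r)=W. Then □r at x, so ◇r at x, so x has a successor.

Seriality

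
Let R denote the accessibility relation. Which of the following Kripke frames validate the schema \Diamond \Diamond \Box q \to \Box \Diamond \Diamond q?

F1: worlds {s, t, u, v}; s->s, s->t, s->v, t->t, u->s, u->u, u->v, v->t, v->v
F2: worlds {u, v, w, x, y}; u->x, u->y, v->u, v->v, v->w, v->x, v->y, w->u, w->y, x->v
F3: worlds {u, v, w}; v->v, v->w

Frame correspondent (Sahlqvist): \forall x \forall y \forall z ((x R^2 y \wedge xRz) \to \exists w (yRw \wedge z R^2 w)) — i.e. a generalized confluence (Geach) condition.
F1: ✓.
F2: fails — uR²v, uRy but no t with vRt and yR²t.
F3: fails — vR²v, vRw but no t with vRt and wR²t.

F1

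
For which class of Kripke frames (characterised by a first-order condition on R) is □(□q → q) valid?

Suppose □(□q→q) is valid. Take Rxy and set V(q)={w : Ryw}. Then at y, □q holds; since □(□q→q) at x, □q→q at y, so q at y, i.e. Ryy.
Conversely, any frame satisfying ∀x ∀y (Rxy → Ryy) validates the schema.
So the correspondent is shift-reflexivity.

Shift-reflexivity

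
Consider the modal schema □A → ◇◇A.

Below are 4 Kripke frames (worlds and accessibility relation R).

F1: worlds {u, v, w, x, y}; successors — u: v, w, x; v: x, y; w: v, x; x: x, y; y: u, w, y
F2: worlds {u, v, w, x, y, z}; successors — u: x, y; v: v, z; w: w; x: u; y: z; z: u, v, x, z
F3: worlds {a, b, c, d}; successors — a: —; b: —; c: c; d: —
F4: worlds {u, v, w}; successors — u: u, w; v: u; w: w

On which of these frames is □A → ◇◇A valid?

F1, F4

Frame correspondent (Sahlqvist): ∀x ∃w (xRw ∧ xR²w) — i.e. a generalized confluence (Geach) condition.
F1: ✓.
F2: fails — at u but no t with uRt and uR²t.
F3: fails — at a but no w with aRw and aR²w.
F4: ✓.
Valid on: F1, F4.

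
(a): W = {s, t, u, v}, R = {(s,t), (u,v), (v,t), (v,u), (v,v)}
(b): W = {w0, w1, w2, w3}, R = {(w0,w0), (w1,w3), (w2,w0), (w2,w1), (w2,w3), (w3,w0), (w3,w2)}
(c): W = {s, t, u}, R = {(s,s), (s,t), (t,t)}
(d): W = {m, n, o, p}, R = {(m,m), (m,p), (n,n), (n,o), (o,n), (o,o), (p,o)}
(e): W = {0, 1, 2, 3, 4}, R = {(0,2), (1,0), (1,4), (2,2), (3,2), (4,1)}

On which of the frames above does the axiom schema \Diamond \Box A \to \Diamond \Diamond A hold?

Frame correspondent (Sahlqvist): \forall x \forall y (xRy \to \exists w (yRw \wedge x R^2 w)) — i.e. a generalized confluence (Geach) condition.
(a): fails — sRt but no w with tRw and sR²w.
(b): ✓.
(c): ✓.
(d): ✓.
(e): ✓.
Valid on: (b), (c), (d), (e).

(b), (c), (d), (e)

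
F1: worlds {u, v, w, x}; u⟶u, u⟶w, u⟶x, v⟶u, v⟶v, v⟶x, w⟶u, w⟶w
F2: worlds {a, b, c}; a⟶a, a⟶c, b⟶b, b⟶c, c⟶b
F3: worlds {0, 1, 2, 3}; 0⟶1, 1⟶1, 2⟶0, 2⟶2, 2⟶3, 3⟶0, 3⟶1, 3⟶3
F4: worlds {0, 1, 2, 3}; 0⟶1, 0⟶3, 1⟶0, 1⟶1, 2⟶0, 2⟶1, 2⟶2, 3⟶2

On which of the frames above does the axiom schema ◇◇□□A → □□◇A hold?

This is the axiom for a generalized confluence (Geach) condition; its first-order frame correspondent is ∀x ∀y ∀z ((xR²y ∧ xR²z) → ∃w (yR²w ∧ zRw)).
F1: fails — uR²u, uR²x but no t with uR²t and xRt.
F2: holds.
F3: fails — 2R²0, 2R²2 but no w with 0R²w and 2Rw.
F4: fails — 1R²1, 1R²3 but no w with 1R²w and 3Rw.
Valid on: F2.

F2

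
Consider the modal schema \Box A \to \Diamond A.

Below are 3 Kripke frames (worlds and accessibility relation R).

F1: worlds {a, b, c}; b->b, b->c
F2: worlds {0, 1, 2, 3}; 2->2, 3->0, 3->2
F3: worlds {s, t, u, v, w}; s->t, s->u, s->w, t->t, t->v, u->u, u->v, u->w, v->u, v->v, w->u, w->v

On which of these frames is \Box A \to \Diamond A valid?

This is the axiom for seriality; its first-order frame correspondent is \forall x \exists y Rxy.
F1: fails — world a has no successor.
F2: fails — world 0 has no successor.
F3: holds.

F3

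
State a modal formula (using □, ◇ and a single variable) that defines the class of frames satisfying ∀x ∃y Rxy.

A defining formula is □p → ◇p (the D axiom).
Suppose □p→◇p is valid. At any x set V(p)=W. Then □p at x, so ◇p at x, so x has a successor.

□p → ◇p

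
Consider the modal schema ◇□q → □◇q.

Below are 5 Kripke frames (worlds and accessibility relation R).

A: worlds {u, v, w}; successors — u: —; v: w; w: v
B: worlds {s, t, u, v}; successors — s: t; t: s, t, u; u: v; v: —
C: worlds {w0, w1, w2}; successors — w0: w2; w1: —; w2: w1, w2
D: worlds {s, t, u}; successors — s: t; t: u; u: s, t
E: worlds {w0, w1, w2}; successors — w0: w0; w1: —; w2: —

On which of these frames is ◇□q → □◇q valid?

Frame correspondent (Sahlqvist): ∀x ∀y ∀z (Rxy ∧ Rxz → ∃w (Ryw ∧ Rzw)) — i.e. convergence.
A: condition met.
B: fails — Rts and Rtu but s and u have no common successor.
C: fails — Rw2w1 and Rw2w1 but w1 and w1 have no common successor.
D: fails — Rus and Rut but s and t have no common successor.
E: condition met.
Valid on: A, E.

A, E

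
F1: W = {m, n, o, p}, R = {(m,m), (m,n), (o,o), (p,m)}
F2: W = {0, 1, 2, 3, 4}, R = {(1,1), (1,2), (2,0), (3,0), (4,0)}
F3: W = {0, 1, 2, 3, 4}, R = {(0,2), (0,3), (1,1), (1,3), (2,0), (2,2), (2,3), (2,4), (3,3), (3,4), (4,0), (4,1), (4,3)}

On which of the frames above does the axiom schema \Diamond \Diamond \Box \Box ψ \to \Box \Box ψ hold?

This is the axiom for a generalized confluence (Geach) condition; its first-order frame correspondent is \forall x \forall y \forall z ((x R^2 y \wedge x R^2 z) \to \exists w (y R^2 w \wedge z = w)).
F1: fails — mR²n, mR²m but no w with nR²w and m=w.
F2: fails — 1R²0, 1R²0 but no w with 0R²w and 0=w.
F3: fails — 0R²3, 0R²2 but no w with 3R²w and 2=w.
Valid on no frame.

none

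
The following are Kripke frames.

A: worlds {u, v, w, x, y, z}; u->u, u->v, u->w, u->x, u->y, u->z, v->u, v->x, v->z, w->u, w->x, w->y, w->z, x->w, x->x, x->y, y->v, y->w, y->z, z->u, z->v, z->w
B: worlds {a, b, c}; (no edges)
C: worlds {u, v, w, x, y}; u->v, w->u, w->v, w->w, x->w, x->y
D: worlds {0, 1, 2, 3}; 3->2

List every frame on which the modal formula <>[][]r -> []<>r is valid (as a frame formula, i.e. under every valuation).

Frame correspondent (Sahlqvist): forall x forall y forall z ((xRy & xRz) -> exists w (y R^2 w & zRw)) — i.e. a generalized confluence (Geach) condition.
A: condition met.
B: condition met.
C: fails — uRv, uRv but no t with vR²t and vRt.
D: fails — 3R2, 3R2 but no w with 2R²w and 2Rw.
Valid on: A, B.

A, B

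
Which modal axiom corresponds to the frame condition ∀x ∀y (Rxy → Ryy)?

□(□s → s)

A defining formula is □(□s → s) (the T□ axiom).
Suppose □(□s→s) is valid. Take Rxy and set V(s)={w : Ryw}. Then at y, □s holds; since □(□s→s) at x, □s→s at y, so s at y, i.e. Ryy.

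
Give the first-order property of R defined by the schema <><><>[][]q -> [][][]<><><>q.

forall x forall y forall z ((x R^3 y & x R^3 z) -> exists w (y R^2 w & z R^3 w))

This is a Sahlqvist (Geach-type) schema ◇^3□^2q → □^3◇^3q.
Minimal-valuation argument: fix x; take any y with xR^3y and any z with xR^3z. Set V(q) to the set of worlds R-reachable from y in exactly 2 steps. Then □^2q holds at y, so the antecedent holds at x; validity forces ◇^3q at z, giving a w with zR^3w and yR^2w.
First-order correspondent: forall x forall y forall z ((x R^3 y & x R^3 z) -> exists w (y R^2 w & z R^3 w)).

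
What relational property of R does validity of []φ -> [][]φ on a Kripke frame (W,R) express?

transitivity: forall x forall y forall z (Rxy & Ryz -> Rxz)

Suppose □φ→□□φ is valid. Take Rxy, Ryz and set V(φ)={w : Rxw}. Then □φ at x, so □□φ at x, so □φ at y, so φ at z, i.e. Rxz.
Conversely, any frame satisfying forall x forall y forall z (Rxy & Ryz -> Rxz) validates the schema.
So the correspondent is transitivity.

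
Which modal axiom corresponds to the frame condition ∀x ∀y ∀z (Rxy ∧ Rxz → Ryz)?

◇q → □◇q

The condition is the Euclidean property. The 5 schema ◇q → □◇q defines it.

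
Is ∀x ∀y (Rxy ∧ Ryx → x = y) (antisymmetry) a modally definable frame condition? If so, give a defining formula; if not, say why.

Modal frame validity is preserved under surjective bounded morphisms.
The 4-cycle (worlds 0,1,2,3 with 0→1→2→3→0) is antisymmetric. Sending even-indexed worlds to • and odd-indexed worlds to ∘ is a surjective bounded morphism onto the two-world frame with •↔∘, which is not antisymmetric.
Hence antisymmetry is not modally definable.

Not modally definable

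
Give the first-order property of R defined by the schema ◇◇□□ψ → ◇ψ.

∀x ∀y (xR²y → ∃w (yR²w ∧ xRw))

This is a Sahlqvist (Geach-type) schema ◇^2□^2ψ → □^0◇^1ψ.
Minimal-valuation argument: fix x; take any y with xR^2y and any z with xR^0z. Set V(ψ) to the set of worlds R-reachable from y in exactly 2 steps. Then □^2ψ holds at y, so the antecedent holds at x; validity forces ◇^1ψ at z, giving a w with zR^1w and yR^2w.
First-order correspondent: ∀x ∀y (xR²y → ∃w (yR²w ∧ xRw)).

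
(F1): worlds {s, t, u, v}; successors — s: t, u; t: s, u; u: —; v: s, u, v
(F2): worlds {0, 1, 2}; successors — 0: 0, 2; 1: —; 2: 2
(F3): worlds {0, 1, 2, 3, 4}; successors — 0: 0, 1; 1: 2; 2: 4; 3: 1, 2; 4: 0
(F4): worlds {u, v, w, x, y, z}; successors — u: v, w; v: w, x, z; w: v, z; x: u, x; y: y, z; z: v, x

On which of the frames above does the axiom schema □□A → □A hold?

The schema corresponds to density: ∀x ∀y (Rxy → ∃z (Rxz ∧ Rzy)).
(F1): fails — Rts but no z with Rtz and Rzs.
(F2): ✓.
(F3): fails — R31 but no z with R3z and Rz1.
(F4): fails — Rvw but no t with Rvt and Rtw.
Valid on: (F2).

(F2)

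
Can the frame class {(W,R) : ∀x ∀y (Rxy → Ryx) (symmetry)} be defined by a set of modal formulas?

This is a Sahlqvist condition; the B axiom q → □◇q defines it.

Yes — defined by q → □◇q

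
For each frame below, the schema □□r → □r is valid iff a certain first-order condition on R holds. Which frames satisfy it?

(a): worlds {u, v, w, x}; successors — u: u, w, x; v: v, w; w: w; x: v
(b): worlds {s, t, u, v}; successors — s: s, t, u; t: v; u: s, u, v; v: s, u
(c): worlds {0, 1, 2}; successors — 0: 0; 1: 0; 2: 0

(a), (c)

Frame correspondent (Sahlqvist): ∀x ∀y (Rxy → ∃z (Rxz ∧ Rzy)) — i.e. density.
(a): satisfies the condition.
(b): fails — Rtv but no z with Rtz and Rzv.
(c): satisfies the condition.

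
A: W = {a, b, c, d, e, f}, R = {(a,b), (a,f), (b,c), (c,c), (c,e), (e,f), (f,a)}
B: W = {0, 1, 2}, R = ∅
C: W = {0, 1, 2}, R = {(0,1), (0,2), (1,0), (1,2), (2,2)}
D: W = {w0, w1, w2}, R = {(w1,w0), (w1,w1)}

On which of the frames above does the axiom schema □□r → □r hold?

B, D

The schema corresponds to density: ∀x ∀y (Rxy → ∃z (Rxz ∧ Rzy)).
A: fails — Rab but no z with Raz and Rzb.
B: holds.
C: fails — R10 but no z with R1z and Rz0.
D: holds.
Valid on: B, D.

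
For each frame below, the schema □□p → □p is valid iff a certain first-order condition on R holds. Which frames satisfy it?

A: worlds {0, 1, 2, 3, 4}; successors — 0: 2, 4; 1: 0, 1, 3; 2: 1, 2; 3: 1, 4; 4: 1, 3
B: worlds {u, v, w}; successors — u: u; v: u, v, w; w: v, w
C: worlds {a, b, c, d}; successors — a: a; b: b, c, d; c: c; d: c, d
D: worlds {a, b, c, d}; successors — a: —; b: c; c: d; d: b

Frame correspondent (Sahlqvist): ∀x ∀y (Rxy → ∃z (Rxz ∧ Rzy)) — i.e. density.
A: fails — R34 but no z with R3z and Rz4.
B: condition met.
C: condition met.
D: fails — Rdb but no z with Rdz and Rzb.
Valid on: B, C.

B, C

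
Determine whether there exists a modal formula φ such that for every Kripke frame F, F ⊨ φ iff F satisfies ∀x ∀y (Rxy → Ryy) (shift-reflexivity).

This is a Sahlqvist condition; the T□ axiom □(□r → r) defines it.
Suppose □(□r→r) is valid. Take Rxy and set V(r)={w : Ryw}. Then at y, □r holds; since □(□r→r) at x, □r→r at y, so r at y, i.e. Ryy.

Definable; □(□r → r) defines it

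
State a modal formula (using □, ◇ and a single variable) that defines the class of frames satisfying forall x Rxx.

The condition is reflexivity. The T schema □q → q defines it.
Suppose □q→q is valid. At any x set V(q)={w : Rxw}. Then □q holds at x, so q holds at x, i.e. Rxx.

□q → q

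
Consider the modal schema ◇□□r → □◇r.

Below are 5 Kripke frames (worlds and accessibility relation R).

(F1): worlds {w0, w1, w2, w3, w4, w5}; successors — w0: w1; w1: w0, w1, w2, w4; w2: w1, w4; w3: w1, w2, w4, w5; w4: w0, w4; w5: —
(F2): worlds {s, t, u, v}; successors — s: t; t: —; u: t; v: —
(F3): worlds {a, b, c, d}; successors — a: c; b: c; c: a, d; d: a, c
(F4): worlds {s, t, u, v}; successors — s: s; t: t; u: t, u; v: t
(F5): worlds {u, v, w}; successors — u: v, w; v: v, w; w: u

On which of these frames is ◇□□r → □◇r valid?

The schema corresponds to a generalized confluence (Geach) condition: ∀x ∀y ∀z ((xRy ∧ xRz) → ∃w (yR²w ∧ zRw)).
(F1): fails — w3Rw1, w3Rw5 but no w with w1R²w and w5Rw.
(F2): fails — sRt, sRt but no w with tR²w and tRw.
(F3): fails — cRa, cRa but no w with aR²w and aRw.
(F4): holds.
(F5): fails — uRw, uRw but no t with wR²t and wRt.

(F4)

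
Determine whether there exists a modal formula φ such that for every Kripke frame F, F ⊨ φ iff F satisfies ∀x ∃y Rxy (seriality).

The condition is seriality. A defining modal formula is □p → ◇p.
Suppose □p→◇p is valid. At any x set V(p)=W. Then □p at x, so ◇p at x, so x has a successor.

Yes, by □p → ◇p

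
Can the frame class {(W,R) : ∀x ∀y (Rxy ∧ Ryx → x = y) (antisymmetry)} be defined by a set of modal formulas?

Not definable by any modal formula

If a class were modally definable it would be closed under surjective bounded morphisms (Goldblatt–Thomason).
The 8-cycle (worlds s,t,u,v,w,x,y,z with s→t→u→v→w→x→y→z→s) is antisymmetric. Sending even-indexed worlds to s and odd-indexed worlds to t is a surjective bounded morphism onto the two-world frame with s↔t, which is not antisymmetric.
So the class is not modally definable.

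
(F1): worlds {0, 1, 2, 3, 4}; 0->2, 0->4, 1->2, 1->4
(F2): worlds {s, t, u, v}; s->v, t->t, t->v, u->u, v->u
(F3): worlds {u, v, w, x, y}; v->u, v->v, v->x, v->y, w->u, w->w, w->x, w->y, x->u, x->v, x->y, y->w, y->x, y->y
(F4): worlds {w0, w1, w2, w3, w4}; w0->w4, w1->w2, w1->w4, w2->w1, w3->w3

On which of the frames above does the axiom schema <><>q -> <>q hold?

(F1)

The schema corresponds to a generalized confluence (Geach) condition: forall x forall y (x R^2 y -> exists w (y = w & xRw)).
(F1): holds.
(F2): fails — sR²u but no w with u=w and sRw.
(F3): fails — vR²w but no t with w=t and vRt.
(F4): fails — w1R²w1 but no w with w1=w and w1Rw.
Valid on: (F1).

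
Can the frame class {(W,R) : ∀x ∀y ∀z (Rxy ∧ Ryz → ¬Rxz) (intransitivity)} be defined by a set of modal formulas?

Modal frame validity is preserved under surjective bounded morphisms.
The 5-cycle (worlds w0,w1,w2,w3,w4 with w0→w1→w2→w3→w4→w0) is intransitive. Mapping every world to a single reflexive point • is a surjective bounded morphism; the reflexive point is not intransitive (R••∧R•• but R••).
So the class is not modally definable.

No — not modally definable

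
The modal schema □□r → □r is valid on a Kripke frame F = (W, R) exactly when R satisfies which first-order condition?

Density

Suppose □□r→□r is valid. Take Rxy and set V(r)={w : xR²w}. Then □□r at x, so □r at x, so r at y, i.e. ∃z(Rxz∧Rzy).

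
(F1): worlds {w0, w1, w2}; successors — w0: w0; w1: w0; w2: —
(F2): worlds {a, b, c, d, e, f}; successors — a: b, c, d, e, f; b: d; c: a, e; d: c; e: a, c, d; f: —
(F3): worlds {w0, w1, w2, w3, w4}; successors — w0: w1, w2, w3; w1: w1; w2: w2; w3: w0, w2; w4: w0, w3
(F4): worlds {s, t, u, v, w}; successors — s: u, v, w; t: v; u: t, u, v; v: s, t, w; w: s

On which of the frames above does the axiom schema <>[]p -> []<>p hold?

The schema corresponds to convergence: forall x forall y forall z (Rxy & Rxz -> exists w (Ryw & Rzw)).
(F1): holds.
(F2): fails — Rab and Rac but b and c have no common successor.
(F3): fails — Rw0w1 and Rw0w2 but w1 and w2 have no common successor.
(F4): fails — Rsw and Rsu but w and u have no common successor.

(F1)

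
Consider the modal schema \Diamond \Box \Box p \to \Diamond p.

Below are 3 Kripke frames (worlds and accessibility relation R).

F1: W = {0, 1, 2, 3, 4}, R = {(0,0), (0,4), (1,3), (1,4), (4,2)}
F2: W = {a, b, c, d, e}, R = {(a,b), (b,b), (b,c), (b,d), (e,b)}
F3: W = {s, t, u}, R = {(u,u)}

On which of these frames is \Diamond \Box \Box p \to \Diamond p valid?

Frame correspondent (Sahlqvist): \forall x \forall y (xRy \to \exists w (y R^2 w \wedge xRw)) — i.e. a generalized confluence (Geach) condition.
F1: fails — 0R4 but no w with 4R²w and 0Rw.
F2: fails — bRc but no w with cR²w and bRw.
F3: ✓.
Valid on: F3.

F3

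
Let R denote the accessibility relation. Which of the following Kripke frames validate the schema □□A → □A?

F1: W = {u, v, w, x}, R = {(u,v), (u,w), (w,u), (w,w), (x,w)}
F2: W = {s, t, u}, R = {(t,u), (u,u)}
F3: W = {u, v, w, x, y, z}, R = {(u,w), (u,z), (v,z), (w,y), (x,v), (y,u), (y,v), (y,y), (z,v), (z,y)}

F2

Frame correspondent (Sahlqvist): ∀x ∀y (Rxy → ∃z (Rxz ∧ Rzy)) — i.e. density.
F1: fails — Ruv but no z with Ruz and Rzv.
F2: ✓.
F3: fails — Ruz but no t with Rut and Rtz.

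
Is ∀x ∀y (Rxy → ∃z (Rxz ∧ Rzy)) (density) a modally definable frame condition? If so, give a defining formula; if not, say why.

This is a Sahlqvist condition; the C4 axiom □□r → □r defines it.
Suppose □□r→□r is valid. Take Rxy and set V(r)={w : xR²w}. Then □□r at x, so □r at x, so r at y, i.e. ∃z(Rxz∧Rzy).

Yes — defined by □□r → □r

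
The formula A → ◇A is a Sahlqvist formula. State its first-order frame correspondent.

reflexivity: ∀x Rxx

This is a form of the T axiom.
It corresponds to reflexivity: ∀x Rxx.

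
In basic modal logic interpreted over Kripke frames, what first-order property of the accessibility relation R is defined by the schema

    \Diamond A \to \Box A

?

Suppose ◇A→□A is valid. Take Rxy, Rxz and set V(A)={y}. Then ◇A at x, so □A at x, so A at z, i.e. z=y.

partial functionality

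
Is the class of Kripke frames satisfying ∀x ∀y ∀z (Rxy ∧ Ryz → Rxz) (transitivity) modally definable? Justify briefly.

Yes, by □r → □□r

The condition is transitivity. A defining modal formula is □r → □□r.
Suppose □r→□□r is valid. Take Rxy, Ryz and set V(r)={w : Rxw}. Then □r at x, so □□r at x, so □r at y, so r at z, i.e. Rxz.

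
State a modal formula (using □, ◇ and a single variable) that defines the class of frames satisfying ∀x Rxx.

□ψ → ψ

This is reflexivity; the standard corresponding axiom is T: □ψ → ψ.
Suppose □ψ→ψ is valid. At any x set V(ψ)={w : Rxw}. Then □ψ holds at x, so ψ holds at x, i.e. Rxx.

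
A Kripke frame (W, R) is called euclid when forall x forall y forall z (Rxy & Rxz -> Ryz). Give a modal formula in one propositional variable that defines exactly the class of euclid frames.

◇r → □◇r

A defining formula is ◇r → □◇r (the 5 axiom).
Suppose ◇r→□◇r is valid. Take Rxy, Rxz and set V(r)={y}. Then ◇r at x, so □◇r at x, so ◇r at z, so some w with Rzw has r; w=y, i.e. Rzy. By symmetry of the argument, Ryz.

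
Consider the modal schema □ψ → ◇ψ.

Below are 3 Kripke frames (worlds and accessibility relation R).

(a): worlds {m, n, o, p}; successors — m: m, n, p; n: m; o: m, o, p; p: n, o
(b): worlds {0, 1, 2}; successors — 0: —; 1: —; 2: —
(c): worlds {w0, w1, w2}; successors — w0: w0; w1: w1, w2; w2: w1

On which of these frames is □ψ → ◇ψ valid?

Frame correspondent (Sahlqvist): ∀x ∃y Rxy — i.e. seriality.
(a): satisfies the condition.
(b): fails — world 0 has no successor.
(c): satisfies the condition.
Valid on: (a), (c).

(a), (c)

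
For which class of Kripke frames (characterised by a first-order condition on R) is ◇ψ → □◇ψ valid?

This schema is the 5 axiom.
Its frame correspondent is the Euclidean property — ∀x ∀y ∀z (Rxy ∧ Rxz → Ryz).

the Euclidean property: ∀x ∀y ∀z (Rxy ∧ Rxz → Ryz)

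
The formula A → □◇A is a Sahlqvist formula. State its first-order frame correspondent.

symmetry

This is the B axiom.
It corresponds to symmetry: ∀x ∀y (Rxy → Ryx).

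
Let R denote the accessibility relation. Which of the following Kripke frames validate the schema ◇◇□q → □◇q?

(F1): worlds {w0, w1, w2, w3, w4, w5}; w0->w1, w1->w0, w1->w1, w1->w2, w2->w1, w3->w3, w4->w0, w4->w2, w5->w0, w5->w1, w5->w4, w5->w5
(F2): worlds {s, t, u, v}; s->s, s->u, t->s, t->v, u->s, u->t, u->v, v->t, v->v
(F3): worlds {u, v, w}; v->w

(F3)

Frame correspondent (Sahlqvist): ∀x ∀y ∀z ((xR²y ∧ xRz) → ∃w (yRw ∧ zRw)) — i.e. a generalized confluence (Geach) condition.
(F1): fails — w5R²w0, w5Rw4 but no w with w0Rw and w4Rw.
(F2): fails — sR²v, sRs but no w with vRw and sRw.
(F3): ✓.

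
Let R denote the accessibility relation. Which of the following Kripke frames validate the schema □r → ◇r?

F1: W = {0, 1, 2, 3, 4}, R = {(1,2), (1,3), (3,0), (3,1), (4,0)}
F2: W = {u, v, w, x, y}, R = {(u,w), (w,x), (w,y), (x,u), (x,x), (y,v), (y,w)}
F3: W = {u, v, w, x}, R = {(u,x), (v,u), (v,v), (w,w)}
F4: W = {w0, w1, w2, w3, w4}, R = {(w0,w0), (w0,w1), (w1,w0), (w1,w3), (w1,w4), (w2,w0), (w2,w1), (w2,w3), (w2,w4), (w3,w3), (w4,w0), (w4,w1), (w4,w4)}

F4

Frame correspondent (Sahlqvist): ∀x ∃y Rxy — i.e. seriality.
F1: fails — world 0 has no successor.
F2: fails — world v has no successor.
F3: fails — world x has no successor.
F4: condition met.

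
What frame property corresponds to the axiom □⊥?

Emptiness of R

□⊥ is valid iff no world has any successor (otherwise □⊥ fails at any world with one).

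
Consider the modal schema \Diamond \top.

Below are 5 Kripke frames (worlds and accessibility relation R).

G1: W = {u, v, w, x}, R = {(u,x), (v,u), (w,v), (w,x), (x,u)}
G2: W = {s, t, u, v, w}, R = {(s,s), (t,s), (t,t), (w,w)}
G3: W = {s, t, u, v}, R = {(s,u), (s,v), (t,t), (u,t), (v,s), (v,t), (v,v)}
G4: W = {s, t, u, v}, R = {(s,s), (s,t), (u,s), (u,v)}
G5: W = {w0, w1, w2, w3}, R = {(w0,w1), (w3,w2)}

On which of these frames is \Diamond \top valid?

G1, G3

This is the axiom for seriality; its first-order frame correspondent is \forall x \exists y Rxy.
G1: condition met.
G2: fails — world u has no successor.
G3: condition met.
G4: fails — world t has no successor.
G5: fails — world w1 has no successor.
Valid on: G1, G3.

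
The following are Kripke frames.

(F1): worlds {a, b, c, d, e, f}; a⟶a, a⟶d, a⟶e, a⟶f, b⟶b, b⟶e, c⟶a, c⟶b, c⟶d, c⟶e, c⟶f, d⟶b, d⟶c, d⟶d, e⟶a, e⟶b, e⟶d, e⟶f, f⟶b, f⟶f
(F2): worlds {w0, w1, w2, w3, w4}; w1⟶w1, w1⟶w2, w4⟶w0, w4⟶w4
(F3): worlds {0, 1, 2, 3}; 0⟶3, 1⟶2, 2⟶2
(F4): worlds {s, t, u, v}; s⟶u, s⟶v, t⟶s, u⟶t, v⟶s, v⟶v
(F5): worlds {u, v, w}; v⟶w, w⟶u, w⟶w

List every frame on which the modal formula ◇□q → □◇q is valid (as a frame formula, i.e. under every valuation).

(F1)

This is the axiom for convergence; its first-order frame correspondent is ∀x ∀y ∀z (Rxy ∧ Rxz → ∃w (Ryw ∧ Rzw)).
(F1): holds.
(F2): fails — Rw1w2 and Rw1w2 but w2 and w2 have no common successor.
(F3): fails — R03 and R03 but 3 and 3 have no common successor.
(F4): fails — Rsv and Rsu but v and u have no common successor.
(F5): fails — Rww and Rwu but w and u have no common successor.
Valid on: (F1).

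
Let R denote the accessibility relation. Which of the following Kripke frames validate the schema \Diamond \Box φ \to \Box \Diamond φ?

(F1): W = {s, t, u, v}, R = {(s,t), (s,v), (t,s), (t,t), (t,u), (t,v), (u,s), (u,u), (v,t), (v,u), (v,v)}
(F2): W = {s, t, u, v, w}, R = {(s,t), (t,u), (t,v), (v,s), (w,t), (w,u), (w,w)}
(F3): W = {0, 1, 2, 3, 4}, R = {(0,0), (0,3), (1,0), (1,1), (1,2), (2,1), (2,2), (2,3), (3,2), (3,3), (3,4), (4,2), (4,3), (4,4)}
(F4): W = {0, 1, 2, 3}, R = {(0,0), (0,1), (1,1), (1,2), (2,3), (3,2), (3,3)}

(F3)

This is the axiom for convergence; its first-order frame correspondent is \forall x \forall y \forall z (Rxy \wedge Rxz \to \exists w (Ryw \wedge Rzw)).
(F1): fails — Rts and Rtu but s and u have no common successor.
(F2): fails — Rtv and Rtu but v and u have no common successor.
(F3): satisfies the condition.
(F4): fails — R12 and R11 but 2 and 1 have no common successor.
Valid on: (F3).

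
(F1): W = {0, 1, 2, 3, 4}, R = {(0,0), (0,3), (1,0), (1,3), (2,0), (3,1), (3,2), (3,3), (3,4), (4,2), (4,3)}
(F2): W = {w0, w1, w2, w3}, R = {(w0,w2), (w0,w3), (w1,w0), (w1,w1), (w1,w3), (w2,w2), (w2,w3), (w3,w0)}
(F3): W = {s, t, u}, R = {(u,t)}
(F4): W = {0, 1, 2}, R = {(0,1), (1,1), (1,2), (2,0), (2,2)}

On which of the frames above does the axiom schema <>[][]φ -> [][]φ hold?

(F3)

The schema corresponds to a generalized confluence (Geach) condition: forall x forall y forall z ((xRy & x R^2 z) -> exists w (y R^2 w & z = w)).
(F1): fails — 3R2, 3R²1 but no w with 2R²w and 1=w.
(F2): fails — w0Rw3, w0R²w0 but no w with w3R²w and w0=w.
(F3): satisfies the condition.
(F4): fails — 2R0, 2R²0 but no w with 0R²w and 0=w.
Valid on: (F3).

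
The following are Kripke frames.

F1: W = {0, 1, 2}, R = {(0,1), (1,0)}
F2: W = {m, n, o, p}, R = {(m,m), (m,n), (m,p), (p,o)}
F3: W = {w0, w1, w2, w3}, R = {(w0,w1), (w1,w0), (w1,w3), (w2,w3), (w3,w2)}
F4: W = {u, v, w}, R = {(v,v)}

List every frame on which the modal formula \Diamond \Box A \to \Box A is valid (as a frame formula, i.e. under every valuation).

F4

This is the axiom for the Euclidean property; its first-order frame correspondent is \forall x \forall y \forall z (Rxy \wedge Rxz \to Ryz).
F1: fails — R01 and R01 but not R11.
F2: fails — Rmn and Rmn but not Rnn.
F3: fails — Rw0w1 and Rw0w1 but not Rw1w1.
F4: satisfies the condition.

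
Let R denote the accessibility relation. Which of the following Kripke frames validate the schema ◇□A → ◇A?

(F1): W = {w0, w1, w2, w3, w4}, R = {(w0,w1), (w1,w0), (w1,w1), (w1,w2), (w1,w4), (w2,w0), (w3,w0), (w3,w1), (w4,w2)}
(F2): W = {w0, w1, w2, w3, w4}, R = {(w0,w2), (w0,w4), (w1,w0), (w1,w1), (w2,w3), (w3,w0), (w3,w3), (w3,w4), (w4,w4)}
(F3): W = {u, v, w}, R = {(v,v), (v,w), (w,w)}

(F3)

The schema corresponds to a generalized confluence (Geach) condition: ∀x ∀y (xRy → ∃w (yRw ∧ xRw)).
(F1): fails — w2Rw0 but no w with w0Rw and w2Rw.
(F2): fails — w0Rw2 but no w with w2Rw and w0Rw.
(F3): ✓.
Valid on: (F3).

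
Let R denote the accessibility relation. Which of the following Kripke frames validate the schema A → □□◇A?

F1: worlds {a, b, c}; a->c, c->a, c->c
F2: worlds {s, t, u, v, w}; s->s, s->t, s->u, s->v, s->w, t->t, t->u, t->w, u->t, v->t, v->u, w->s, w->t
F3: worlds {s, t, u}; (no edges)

Frame correspondent (Sahlqvist): ∀x ∀z (xR²z → ∃w (x = w ∧ zRw)) — i.e. a generalized confluence (Geach) condition.
F1: fails — aR²a but no w with a=w and aRw.
F2: fails — sR²t but no w* with s=w* and tRw*.
F3: condition met.
Valid on: F3.

F3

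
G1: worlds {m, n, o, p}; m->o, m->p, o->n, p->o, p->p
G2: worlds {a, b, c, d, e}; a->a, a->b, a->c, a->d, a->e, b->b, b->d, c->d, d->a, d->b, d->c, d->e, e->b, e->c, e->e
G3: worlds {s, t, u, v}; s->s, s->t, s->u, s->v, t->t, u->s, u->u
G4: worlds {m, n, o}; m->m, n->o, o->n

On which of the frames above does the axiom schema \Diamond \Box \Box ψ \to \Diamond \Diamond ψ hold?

G2

This is the axiom for a generalized confluence (Geach) condition; its first-order frame correspondent is \forall x \forall y (xRy \to \exists w (y R^2 w \wedge x R^2 w)).
G1: fails — mRo but no w with oR²w and mR²w.
G2: ✓.
G3: fails — sRv but no w with vR²w and sR²w.
G4: fails — nRo but no w with oR²w and nR²w.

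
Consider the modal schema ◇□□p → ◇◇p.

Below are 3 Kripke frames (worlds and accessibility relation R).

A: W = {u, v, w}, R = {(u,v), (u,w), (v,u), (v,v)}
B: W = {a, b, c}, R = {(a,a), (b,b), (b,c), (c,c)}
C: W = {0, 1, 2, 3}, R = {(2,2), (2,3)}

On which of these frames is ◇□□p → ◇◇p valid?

This is the axiom for a generalized confluence (Geach) condition; its first-order frame correspondent is ∀x ∀y (xRy → ∃w (yR²w ∧ xR²w)).
A: fails — uRw but no t with wR²t and uR²t.
B: ✓.
C: fails — 2R3 but no w with 3R²w and 2R²w.

B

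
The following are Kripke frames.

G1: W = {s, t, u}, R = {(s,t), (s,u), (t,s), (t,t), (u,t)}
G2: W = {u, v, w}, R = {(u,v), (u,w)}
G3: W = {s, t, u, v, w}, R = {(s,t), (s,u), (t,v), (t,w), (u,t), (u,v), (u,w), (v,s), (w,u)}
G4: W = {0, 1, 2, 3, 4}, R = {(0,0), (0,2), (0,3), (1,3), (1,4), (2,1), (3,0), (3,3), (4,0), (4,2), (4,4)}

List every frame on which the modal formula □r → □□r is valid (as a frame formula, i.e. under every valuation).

G2

Frame correspondent (Sahlqvist): ∀x ∀y ∀z (Rxy ∧ Ryz → Rxz) — i.e. transitivity.
G1: fails — Rut and Rts but not Rus.
G2: ✓.
G3: fails — Ruv and Rvs but not Rus.
G4: fails — R02 and R21 but not R01.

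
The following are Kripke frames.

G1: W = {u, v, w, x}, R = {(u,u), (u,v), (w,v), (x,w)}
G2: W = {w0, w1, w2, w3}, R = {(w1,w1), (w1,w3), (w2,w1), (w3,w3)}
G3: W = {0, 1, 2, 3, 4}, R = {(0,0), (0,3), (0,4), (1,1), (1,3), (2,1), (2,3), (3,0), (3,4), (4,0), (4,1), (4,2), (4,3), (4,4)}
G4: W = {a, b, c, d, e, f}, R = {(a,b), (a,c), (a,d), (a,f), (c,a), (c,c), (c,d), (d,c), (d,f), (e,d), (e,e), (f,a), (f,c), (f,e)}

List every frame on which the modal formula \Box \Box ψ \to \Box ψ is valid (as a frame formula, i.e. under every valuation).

This is the axiom for density; its first-order frame correspondent is \forall x \forall y (Rxy \to \exists z (Rxz \wedge Rzy)).
G1: fails — Rwv but no z with Rwz and Rzv.
G2: condition met.
G3: condition met.
G4: fails — Rdf but no z with Rdz and Rzf.

G2, G3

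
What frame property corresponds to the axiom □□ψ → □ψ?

density

Suppose □□ψ→□ψ is valid. Take Rxy and set V(ψ)={w : xR²w}. Then □□ψ at x, so □ψ at x, so ψ at y, i.e. ∃z(Rxz∧Rzy).
Conversely, on a frame with density the schema holds at every world under every valuation.
Frame condition: ∀x ∀y (Rxy → ∃z (Rxz ∧ Rzy)).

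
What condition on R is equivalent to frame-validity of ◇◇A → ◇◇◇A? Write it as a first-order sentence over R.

∀x ∀y (xR²y → ∃w (y = w ∧ xR³w))

This is a Sahlqvist (Geach-type) schema ◇^2□^0A → □^0◇^3A.
First-order correspondent: ∀x ∀y (xR²y → ∃w (y = w ∧ xR³w)).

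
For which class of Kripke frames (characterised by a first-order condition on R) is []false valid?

□⊥ is valid iff no world has any successor (otherwise □⊥ fails at any world with one).

emptiness of R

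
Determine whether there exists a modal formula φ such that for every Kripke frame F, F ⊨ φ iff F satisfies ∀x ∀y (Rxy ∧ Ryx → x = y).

No — not modally definable

If a class were modally definable it would be closed under surjective bounded morphisms (Goldblatt–Thomason).
The 4-cycle (worlds a,b,c,d with a→b→c→d→a) is antisymmetric. Sending even-indexed worlds to a and odd-indexed worlds to b is a surjective bounded morphism onto the two-world frame with a↔b, which is not antisymmetric.
So the class is not modally definable.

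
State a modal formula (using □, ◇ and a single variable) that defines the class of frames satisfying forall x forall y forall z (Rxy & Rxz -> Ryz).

The condition is the Euclidean property. The 5 schema ◇p → □◇p defines it.
Suppose ◇p→□◇p is valid. Take Rxy, Rxz and set V(p)={y}. Then ◇p at x, so □◇p at x, so ◇p at z, so some w with Rzw has p; w=y, i.e. Rzy. By symmetry of the argument, Ryz.

◇p → □◇p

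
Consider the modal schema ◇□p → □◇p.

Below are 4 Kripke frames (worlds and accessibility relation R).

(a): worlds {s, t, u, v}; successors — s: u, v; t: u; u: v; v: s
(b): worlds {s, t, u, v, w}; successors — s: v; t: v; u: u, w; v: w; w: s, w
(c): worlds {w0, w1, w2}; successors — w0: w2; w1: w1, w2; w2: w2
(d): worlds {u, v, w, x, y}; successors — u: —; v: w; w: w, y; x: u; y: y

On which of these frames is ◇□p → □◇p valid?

(c)

Frame correspondent (Sahlqvist): ∀x ∀y ∀z (Rxy ∧ Rxz → ∃w (Ryw ∧ Rzw)) — i.e. convergence.
(a): fails — Rsv and Rsu but v and u have no common successor.
(b): fails — Rww and Rws but w and s have no common successor.
(c): holds.
(d): fails — Rxu and Rxu but u and u have no common successor.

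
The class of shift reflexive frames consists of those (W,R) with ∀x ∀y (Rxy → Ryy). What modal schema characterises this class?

This is shift-reflexivity; the standard corresponding axiom is T□: □(□s → s).
Suppose □(□s→s) is valid. Take Rxy and set V(s)={w : Ryw}. Then at y, □s holds; since □(□s→s) at x, □s→s at y, so s at y, i.e. Ryy.

□(□s → s)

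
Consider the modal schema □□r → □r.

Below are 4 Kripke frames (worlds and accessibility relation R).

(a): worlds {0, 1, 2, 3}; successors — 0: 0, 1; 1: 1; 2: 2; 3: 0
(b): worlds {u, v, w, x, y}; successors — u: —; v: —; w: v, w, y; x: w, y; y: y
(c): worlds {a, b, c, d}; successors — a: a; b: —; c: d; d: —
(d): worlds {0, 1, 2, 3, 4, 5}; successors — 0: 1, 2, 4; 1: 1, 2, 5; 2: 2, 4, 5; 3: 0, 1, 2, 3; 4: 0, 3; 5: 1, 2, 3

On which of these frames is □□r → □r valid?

(a), (b), (d)

Frame correspondent (Sahlqvist): ∀x ∀y (Rxy → ∃z (Rxz ∧ Rzy)) — i.e. density.
(a): condition met.
(b): condition met.
(c): fails — Rcd but no z with Rcz and Rzd.
(d): condition met.
Valid on: (a), (b), (d).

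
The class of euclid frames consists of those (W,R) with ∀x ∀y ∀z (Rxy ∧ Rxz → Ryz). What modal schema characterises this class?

◇p → □◇p

This is the Euclidean property; the standard corresponding axiom is 5: ◇p → □◇p.
Suppose ◇p→□◇p is valid. Take Rxy, Rxz and set V(p)={y}. Then ◇p at x, so □◇p at x, so ◇p at z, so some w with Rzw has p; w=y, i.e. Rzy. By symmetry of the argument, Ryz.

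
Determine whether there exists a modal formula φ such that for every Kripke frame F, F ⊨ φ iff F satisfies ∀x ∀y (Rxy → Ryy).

This is a Sahlqvist condition; the T□ axiom □(□r → r) defines it.
Suppose □(□r→r) is valid. Take Rxy and set V(r)={w : Ryw}. Then at y, □r holds; since □(□r→r) at x, □r→r at y, so r at y, i.e. Ryy.

Definable; □(□r → r) defines it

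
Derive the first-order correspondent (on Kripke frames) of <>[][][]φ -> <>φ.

forall x forall y (xRy -> exists w (y R^3 w & xRw))

This is a Sahlqvist (Geach-type) schema ◇^1□^3φ → □^0◇^1φ.
First-order correspondent: forall x forall y (xRy -> exists w (y R^3 w & xRw)).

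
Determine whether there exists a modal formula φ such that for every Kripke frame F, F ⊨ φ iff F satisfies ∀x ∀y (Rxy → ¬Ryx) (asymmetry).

No

Modal frame validity is preserved under surjective bounded morphisms.
The 5-cycle (worlds 0,1,2,3,4 with 0→1→2→3→4→0) is asymmetric. Mapping every world to a single reflexive point • is a surjective bounded morphism, and the reflexive point is not asymmetric (R•• but asymmetry requires ¬R••).
So the class is not modally definable.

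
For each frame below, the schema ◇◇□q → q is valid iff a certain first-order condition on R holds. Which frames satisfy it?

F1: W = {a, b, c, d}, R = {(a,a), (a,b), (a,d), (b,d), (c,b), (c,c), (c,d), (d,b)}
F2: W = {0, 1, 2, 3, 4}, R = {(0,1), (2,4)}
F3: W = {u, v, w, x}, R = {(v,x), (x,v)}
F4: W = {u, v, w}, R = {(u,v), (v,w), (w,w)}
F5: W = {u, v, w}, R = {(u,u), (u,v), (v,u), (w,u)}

This is the axiom for a generalized confluence (Geach) condition; its first-order frame correspondent is ∀x ∀y (xR²y → ∃w (yRw ∧ x = w)).
F1: fails — aR²b but no w with bRw and a=w.
F2: holds.
F3: fails — vR²v but no t with vRt and v=t.
F4: fails — uR²w but no t with wRt and u=t.
F5: fails — vR²v but no t with vRt and v=t.
Valid on: F2.

F2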